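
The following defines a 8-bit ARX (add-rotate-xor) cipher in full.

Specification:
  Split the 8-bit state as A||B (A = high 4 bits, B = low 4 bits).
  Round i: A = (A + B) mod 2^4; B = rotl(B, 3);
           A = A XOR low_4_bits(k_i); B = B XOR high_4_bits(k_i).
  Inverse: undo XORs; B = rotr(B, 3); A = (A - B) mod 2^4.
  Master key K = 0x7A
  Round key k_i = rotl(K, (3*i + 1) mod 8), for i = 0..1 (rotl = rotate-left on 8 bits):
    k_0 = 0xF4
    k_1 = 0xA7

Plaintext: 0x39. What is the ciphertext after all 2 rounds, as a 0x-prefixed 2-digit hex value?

0xC3

s_0 = plaintext = 0x39
s_1 = Round(s_0, k_0) = 0x83
s_2 = Round(s_1, k_1) = 0xC3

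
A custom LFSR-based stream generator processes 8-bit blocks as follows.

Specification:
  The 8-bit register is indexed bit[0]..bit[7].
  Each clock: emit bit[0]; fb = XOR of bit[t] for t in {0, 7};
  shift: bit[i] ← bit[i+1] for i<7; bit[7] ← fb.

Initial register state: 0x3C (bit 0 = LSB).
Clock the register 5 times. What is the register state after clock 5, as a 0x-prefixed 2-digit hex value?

0xA1

reg_0 = 0x3C
clock 1: out=0, reg = 0x1E
clock 2: out=0, reg = 0x0F
clock 3: out=1, reg = 0x87
clock 4: out=1, reg = 0x43
clock 5: out=1, reg = 0xA1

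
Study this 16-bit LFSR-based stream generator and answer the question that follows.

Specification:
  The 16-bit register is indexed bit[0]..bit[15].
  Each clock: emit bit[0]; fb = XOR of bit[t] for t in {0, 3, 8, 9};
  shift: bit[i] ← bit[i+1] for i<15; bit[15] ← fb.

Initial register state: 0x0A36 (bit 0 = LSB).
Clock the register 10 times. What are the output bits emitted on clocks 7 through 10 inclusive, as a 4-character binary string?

reg_0 = 0x0A36
clock 1: out=0, reg = 0x851B
clock 2: out=1, reg = 0xC28D
clock 3: out=1, reg = 0xE146
clock 4: out=0, reg = 0xF0A3
clock 5: out=1, reg = 0xF851
clock 6: out=1, reg = 0xFC28
clock 7: out=0, reg = 0xFE14
clock 8: out=0, reg = 0xFF0A
clock 9: out=0, reg = 0xFF85
clock 10: out=1, reg = 0xFFC2

0001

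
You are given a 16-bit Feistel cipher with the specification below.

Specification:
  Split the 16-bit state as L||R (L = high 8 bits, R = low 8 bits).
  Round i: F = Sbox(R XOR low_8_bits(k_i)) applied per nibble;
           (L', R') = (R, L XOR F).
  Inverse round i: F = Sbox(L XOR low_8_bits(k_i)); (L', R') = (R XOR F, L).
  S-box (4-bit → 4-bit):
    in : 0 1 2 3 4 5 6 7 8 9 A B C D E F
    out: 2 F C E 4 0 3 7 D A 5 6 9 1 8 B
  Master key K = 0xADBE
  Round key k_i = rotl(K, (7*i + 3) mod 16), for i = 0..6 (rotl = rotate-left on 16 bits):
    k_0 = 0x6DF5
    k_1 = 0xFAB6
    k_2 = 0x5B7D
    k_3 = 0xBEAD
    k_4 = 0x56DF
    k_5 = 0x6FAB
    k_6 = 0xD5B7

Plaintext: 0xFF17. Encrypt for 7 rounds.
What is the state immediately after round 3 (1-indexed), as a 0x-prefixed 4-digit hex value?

s_0 = plaintext = 0xFF17
s_1 = Round(s_0, k_0) = 0x1773
s_2 = Round(s_1, k_1) = 0x7387
s_3 = Round(s_2, k_2) = 0x87C6
s_4 = Round(s_3, k_3) = 0xC6B1
s_5 = Round(s_4, k_4) = 0xB1FE
s_6 = Round(s_5, k_5) = 0xFEB1
s_7 = Round(s_6, k_6) = 0xB1DD

0x87C6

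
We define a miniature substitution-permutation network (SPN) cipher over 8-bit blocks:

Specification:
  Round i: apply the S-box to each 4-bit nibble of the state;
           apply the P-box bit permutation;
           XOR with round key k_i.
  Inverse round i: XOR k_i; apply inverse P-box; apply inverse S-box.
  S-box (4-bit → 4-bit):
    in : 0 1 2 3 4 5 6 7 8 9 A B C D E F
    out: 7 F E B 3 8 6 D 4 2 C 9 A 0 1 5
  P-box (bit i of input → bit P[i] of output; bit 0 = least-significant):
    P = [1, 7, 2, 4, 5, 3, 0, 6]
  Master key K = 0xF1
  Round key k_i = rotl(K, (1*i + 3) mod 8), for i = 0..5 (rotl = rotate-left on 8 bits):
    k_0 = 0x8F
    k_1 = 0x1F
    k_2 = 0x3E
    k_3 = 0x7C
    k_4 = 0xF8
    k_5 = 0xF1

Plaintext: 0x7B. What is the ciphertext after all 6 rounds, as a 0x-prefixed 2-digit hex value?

s_0 = plaintext = 0x7B
s_1 = Round(s_0, k_0) = 0xFC
s_2 = Round(s_1, k_1) = 0xAE
s_3 = Round(s_2, k_2) = 0x7D
s_4 = Round(s_3, k_3) = 0x1D
s_5 = Round(s_4, k_4) = 0x91
s_6 = Round(s_5, k_5) = 0x6F

0x6F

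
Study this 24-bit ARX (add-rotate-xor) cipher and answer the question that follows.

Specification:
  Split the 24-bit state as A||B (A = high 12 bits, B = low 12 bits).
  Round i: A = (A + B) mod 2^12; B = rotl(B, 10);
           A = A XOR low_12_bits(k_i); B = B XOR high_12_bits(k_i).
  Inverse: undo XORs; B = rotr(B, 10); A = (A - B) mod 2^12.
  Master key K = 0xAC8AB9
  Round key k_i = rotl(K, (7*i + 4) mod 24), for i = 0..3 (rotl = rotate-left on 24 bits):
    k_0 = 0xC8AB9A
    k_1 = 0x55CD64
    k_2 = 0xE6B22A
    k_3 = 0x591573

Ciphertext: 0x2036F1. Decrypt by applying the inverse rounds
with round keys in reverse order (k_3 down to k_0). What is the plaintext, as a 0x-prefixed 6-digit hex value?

0x0F1D21

s_0 = ciphertext = 0x2036F1
s_1 = InvRound(s_0, k_3) = 0x9F0D80
s_2 = InvRound(s_1, k_2) = 0xC2EFAC
s_3 = InvRound(s_2, k_1) = 0x588BC2
s_4 = InvRound(s_3, k_0) = 0x0F1D21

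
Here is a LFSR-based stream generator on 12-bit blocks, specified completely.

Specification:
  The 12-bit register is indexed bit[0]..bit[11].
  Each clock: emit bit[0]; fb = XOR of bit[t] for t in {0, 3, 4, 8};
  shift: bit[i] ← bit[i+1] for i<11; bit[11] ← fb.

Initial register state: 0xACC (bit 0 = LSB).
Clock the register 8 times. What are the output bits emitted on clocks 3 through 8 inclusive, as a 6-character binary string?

110011

reg_0 = 0xACC
clock 1: out=0, reg = 0xD66
clock 2: out=0, reg = 0xEB3
clock 3: out=1, reg = 0x759
clock 4: out=1, reg = 0x3AC
clock 5: out=0, reg = 0x1D6
clock 6: out=0, reg = 0x0EB
clock 7: out=1, reg = 0x075
clock 8: out=1, reg = 0x03A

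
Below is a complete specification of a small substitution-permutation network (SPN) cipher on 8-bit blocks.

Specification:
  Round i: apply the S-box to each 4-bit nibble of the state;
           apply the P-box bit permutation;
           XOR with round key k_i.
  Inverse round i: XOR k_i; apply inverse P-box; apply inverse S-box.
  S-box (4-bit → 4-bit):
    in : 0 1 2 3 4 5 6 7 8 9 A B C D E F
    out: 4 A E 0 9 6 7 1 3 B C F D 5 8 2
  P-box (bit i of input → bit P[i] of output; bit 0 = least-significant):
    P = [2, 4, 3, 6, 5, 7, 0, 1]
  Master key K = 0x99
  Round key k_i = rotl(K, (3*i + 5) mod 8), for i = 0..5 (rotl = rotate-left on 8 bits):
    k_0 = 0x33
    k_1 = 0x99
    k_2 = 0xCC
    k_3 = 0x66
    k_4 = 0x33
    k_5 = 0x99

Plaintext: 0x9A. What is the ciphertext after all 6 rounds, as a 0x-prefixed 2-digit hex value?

0xE8

s_0 = plaintext = 0x9A
s_1 = Round(s_0, k_0) = 0xD9
s_2 = Round(s_1, k_1) = 0xEC
s_3 = Round(s_2, k_2) = 0x82
s_4 = Round(s_3, k_3) = 0x9E
s_5 = Round(s_4, k_4) = 0xD1
s_6 = Round(s_5, k_5) = 0xE8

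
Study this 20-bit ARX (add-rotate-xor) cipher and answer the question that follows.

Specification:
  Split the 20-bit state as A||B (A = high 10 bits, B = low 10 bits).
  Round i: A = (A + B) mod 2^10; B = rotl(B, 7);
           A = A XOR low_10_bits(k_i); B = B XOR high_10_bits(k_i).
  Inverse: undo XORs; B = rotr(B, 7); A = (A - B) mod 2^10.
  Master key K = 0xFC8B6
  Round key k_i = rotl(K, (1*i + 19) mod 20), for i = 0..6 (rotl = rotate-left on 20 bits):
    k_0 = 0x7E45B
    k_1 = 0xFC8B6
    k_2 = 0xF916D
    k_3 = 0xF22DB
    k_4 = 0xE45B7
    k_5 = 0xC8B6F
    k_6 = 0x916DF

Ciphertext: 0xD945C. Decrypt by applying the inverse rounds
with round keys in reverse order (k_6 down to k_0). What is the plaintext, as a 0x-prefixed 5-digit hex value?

0x90562

s_0 = ciphertext = 0xD945C
s_1 = InvRound(s_0, k_6) = 0x3B8CC
s_2 = InvRound(s_1, k_5) = 0x02B77
s_3 = InvRound(s_2, k_4) = 0xA3331
s_4 = InvRound(s_3, k_3) = 0x23BC9
s_5 = InvRound(s_4, k_2) = 0x1ED68
s_6 = InvRound(s_5, k_1) = 0xFE0D5
s_7 = InvRound(s_6, k_0) = 0x90562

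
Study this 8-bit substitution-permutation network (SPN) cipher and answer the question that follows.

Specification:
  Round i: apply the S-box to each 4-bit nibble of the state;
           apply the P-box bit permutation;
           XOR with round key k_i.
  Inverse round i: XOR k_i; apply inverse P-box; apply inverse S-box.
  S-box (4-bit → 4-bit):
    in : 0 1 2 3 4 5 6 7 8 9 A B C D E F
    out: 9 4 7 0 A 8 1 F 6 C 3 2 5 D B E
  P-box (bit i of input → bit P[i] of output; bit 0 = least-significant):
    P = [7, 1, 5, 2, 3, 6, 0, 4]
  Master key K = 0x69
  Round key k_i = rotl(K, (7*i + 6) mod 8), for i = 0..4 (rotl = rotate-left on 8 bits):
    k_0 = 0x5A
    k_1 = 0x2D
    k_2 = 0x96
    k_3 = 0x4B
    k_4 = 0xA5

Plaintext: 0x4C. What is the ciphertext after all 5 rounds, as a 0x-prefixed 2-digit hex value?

s_0 = plaintext = 0x4C
s_1 = Round(s_0, k_0) = 0xAA
s_2 = Round(s_1, k_1) = 0xE7
s_3 = Round(s_2, k_2) = 0x68
s_4 = Round(s_3, k_3) = 0x61
s_5 = Round(s_4, k_4) = 0x8D

0x8D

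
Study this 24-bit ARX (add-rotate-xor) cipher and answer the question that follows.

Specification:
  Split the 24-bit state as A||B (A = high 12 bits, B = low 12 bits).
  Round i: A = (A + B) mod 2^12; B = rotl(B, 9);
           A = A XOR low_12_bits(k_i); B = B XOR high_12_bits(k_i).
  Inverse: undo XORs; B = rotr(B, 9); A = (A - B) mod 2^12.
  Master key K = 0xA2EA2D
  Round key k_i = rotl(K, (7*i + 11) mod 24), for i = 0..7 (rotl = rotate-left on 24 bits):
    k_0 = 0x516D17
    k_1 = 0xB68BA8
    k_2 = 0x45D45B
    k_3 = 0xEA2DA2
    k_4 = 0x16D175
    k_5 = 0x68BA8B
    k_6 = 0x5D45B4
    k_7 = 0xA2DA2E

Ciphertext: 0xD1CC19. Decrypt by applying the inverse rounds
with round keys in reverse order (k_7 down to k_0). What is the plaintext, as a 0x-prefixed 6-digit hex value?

0xEDC18A

s_0 = ciphertext = 0xD1CC19
s_1 = InvRound(s_0, k_7) = 0x58F1A3
s_2 = InvRound(s_1, k_6) = 0xC813BA
s_3 = InvRound(s_2, k_5) = 0xC8098A
s_4 = InvRound(s_3, k_4) = 0x6B973C
s_5 = InvRound(s_4, k_3) = 0xE27CF4
s_6 = InvRound(s_5, k_2) = 0x53054C
s_7 = InvRound(s_6, k_1) = 0xD71127
s_8 = InvRound(s_7, k_0) = 0xEDC18A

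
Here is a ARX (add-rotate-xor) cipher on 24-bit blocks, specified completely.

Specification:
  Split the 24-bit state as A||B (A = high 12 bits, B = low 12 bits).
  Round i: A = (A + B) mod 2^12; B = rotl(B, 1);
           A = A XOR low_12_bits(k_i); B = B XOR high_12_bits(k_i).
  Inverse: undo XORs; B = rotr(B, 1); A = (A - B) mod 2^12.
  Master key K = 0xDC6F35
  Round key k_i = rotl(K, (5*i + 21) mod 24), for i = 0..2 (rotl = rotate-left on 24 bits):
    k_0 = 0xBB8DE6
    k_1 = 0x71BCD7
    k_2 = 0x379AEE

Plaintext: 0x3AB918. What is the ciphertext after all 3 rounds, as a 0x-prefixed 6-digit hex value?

0x06FB69

s_0 = plaintext = 0x3AB918
s_1 = Round(s_0, k_0) = 0x125989
s_2 = Round(s_1, k_1) = 0x679408
s_3 = Round(s_2, k_2) = 0x06FB69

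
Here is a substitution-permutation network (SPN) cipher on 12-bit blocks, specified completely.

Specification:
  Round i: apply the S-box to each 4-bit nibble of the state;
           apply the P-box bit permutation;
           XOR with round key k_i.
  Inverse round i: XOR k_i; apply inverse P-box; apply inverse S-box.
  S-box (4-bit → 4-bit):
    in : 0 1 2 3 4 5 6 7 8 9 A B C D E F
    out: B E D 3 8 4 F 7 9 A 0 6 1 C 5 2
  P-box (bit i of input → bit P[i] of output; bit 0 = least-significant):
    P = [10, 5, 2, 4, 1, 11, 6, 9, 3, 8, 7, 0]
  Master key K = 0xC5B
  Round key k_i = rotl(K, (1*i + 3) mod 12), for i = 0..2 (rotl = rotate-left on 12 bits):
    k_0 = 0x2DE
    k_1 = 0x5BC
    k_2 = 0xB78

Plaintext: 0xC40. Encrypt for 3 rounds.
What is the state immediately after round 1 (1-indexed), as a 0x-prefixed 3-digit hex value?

s_0 = plaintext = 0xC40
s_1 = Round(s_0, k_0) = 0x4E6
s_2 = Round(s_1, k_1) = 0x1CB
s_3 = Round(s_2, k_2) = 0xADF

0x4E6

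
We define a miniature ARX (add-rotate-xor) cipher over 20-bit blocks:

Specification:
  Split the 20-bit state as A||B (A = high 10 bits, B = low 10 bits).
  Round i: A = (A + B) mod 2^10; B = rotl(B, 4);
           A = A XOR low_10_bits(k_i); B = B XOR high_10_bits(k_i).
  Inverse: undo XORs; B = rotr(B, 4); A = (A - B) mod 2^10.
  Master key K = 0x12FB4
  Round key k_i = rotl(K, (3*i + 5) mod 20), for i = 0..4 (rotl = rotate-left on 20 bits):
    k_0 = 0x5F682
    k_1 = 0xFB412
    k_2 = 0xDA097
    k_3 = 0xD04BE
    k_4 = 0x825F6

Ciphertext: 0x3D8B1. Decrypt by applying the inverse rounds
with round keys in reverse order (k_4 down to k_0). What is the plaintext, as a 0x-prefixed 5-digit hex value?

s_0 = ciphertext = 0x3D8B1
s_1 = InvRound(s_0, k_4) = 0xB562B
s_2 = InvRound(s_1, k_3) = 0xF5696
s_3 = InvRound(s_2, k_2) = 0xE8F9F
s_4 = InvRound(s_3, k_1) = 0xCA887
s_5 = InvRound(s_4, k_0) = 0xC269F

0xC269F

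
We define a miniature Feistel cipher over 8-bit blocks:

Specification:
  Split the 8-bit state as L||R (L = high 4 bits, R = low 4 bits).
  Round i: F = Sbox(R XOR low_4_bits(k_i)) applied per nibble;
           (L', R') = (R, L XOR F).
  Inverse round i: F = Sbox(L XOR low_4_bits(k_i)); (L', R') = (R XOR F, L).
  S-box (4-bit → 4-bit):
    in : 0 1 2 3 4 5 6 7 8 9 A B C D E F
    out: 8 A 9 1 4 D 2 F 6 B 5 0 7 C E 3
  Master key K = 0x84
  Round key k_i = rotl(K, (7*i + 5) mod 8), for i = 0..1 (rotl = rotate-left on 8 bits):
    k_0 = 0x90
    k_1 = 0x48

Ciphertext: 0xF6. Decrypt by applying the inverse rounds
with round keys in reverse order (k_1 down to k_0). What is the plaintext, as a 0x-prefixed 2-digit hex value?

0x49

s_0 = ciphertext = 0xF6
s_1 = InvRound(s_0, k_1) = 0x9F
s_2 = InvRound(s_1, k_0) = 0x49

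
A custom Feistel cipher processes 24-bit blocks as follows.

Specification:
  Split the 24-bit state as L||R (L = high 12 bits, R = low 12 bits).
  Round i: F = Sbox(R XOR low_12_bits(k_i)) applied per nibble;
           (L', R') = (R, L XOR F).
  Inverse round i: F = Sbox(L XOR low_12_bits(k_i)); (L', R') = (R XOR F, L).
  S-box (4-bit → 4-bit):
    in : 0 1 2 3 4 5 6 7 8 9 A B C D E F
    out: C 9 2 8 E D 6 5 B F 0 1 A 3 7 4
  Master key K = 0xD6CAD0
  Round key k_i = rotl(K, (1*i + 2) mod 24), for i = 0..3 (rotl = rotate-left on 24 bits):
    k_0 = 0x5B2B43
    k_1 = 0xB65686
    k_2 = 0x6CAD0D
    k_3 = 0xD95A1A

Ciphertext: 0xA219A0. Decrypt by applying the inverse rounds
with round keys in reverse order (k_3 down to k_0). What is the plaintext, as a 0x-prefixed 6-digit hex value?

s_0 = ciphertext = 0xA219A0
s_1 = InvRound(s_0, k_3) = 0x521A21
s_2 = InvRound(s_1, k_2) = 0x10B521
s_3 = InvRound(s_2, k_1) = 0x09210B
s_4 = InvRound(s_3, k_0) = 0x032092

0x032092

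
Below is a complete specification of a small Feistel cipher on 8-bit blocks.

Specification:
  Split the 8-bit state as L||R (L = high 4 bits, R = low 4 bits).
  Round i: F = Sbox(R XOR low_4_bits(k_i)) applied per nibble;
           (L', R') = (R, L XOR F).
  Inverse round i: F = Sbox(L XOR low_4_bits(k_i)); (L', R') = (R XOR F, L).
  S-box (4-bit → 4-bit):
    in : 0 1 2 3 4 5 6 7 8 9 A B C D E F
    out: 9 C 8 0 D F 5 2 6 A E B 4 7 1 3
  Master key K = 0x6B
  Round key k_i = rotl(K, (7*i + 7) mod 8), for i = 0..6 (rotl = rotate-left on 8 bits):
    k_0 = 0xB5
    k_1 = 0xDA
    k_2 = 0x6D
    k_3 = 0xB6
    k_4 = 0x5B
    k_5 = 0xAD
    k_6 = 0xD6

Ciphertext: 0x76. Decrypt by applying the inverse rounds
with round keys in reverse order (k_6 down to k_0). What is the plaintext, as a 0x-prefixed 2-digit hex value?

0xBA

s_0 = ciphertext = 0x76
s_1 = InvRound(s_0, k_6) = 0xA7
s_2 = InvRound(s_1, k_5) = 0x5A
s_3 = InvRound(s_2, k_4) = 0xB5
s_4 = InvRound(s_3, k_3) = 0x2B
s_5 = InvRound(s_4, k_2) = 0x82
s_6 = InvRound(s_5, k_1) = 0xA8
s_7 = InvRound(s_6, k_0) = 0xBA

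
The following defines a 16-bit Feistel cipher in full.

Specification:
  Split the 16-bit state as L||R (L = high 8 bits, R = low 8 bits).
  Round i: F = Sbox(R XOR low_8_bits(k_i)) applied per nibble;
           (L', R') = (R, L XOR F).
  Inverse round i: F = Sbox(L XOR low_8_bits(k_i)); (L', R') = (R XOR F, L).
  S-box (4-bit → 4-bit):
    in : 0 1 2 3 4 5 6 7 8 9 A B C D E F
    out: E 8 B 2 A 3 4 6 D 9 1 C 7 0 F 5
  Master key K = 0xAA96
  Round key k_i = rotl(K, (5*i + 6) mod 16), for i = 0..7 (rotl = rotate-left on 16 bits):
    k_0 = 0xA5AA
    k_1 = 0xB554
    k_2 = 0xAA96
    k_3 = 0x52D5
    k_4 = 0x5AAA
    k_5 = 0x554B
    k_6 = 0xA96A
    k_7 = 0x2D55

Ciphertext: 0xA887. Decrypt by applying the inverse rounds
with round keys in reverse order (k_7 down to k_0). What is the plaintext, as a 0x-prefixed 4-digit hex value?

0x768C

s_0 = ciphertext = 0xA887
s_1 = InvRound(s_0, k_7) = 0xD7A8
s_2 = InvRound(s_1, k_6) = 0x68D7
s_3 = InvRound(s_2, k_5) = 0x6568
s_4 = InvRound(s_3, k_4) = 0x1D65
s_5 = InvRound(s_4, k_3) = 0x181D
s_6 = InvRound(s_5, k_2) = 0xC218
s_7 = InvRound(s_6, k_1) = 0x8CC2
s_8 = InvRound(s_7, k_0) = 0x768C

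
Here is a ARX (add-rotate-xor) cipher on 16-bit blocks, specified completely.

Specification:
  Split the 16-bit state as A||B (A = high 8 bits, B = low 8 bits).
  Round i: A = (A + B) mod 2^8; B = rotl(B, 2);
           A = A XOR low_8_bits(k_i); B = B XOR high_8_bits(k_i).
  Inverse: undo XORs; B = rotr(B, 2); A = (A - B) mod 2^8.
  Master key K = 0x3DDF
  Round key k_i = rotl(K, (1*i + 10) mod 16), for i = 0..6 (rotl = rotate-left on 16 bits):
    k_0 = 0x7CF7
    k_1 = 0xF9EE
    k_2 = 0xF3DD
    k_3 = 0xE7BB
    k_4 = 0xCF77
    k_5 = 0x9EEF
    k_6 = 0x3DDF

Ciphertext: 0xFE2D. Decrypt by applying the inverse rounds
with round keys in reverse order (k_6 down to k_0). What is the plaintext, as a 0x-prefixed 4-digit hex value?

0xEBF2

s_0 = ciphertext = 0xFE2D
s_1 = InvRound(s_0, k_6) = 0x1D04
s_2 = InvRound(s_1, k_5) = 0x4CA6
s_3 = InvRound(s_2, k_4) = 0xE15A
s_4 = InvRound(s_3, k_3) = 0xEB6F
s_5 = InvRound(s_4, k_2) = 0x0F27
s_6 = InvRound(s_5, k_1) = 0x2AB7
s_7 = InvRound(s_6, k_0) = 0xEBF2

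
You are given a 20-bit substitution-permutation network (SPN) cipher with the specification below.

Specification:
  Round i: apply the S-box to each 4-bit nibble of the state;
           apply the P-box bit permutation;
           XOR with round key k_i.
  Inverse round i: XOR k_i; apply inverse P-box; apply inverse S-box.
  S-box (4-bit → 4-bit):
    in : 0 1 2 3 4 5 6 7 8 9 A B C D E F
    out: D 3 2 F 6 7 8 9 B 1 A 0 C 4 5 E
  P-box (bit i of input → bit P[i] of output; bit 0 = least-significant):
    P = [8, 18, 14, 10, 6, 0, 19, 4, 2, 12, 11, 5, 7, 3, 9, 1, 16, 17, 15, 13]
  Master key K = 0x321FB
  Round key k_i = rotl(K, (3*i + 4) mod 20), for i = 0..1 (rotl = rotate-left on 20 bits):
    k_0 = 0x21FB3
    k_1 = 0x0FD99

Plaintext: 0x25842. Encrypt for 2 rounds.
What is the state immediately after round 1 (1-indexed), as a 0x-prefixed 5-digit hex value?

s_0 = plaintext = 0x25842
s_1 = Round(s_0, k_0) = 0xC0D1E
s_2 = Round(s_1, k_1) = 0x0165A

0xC0D1E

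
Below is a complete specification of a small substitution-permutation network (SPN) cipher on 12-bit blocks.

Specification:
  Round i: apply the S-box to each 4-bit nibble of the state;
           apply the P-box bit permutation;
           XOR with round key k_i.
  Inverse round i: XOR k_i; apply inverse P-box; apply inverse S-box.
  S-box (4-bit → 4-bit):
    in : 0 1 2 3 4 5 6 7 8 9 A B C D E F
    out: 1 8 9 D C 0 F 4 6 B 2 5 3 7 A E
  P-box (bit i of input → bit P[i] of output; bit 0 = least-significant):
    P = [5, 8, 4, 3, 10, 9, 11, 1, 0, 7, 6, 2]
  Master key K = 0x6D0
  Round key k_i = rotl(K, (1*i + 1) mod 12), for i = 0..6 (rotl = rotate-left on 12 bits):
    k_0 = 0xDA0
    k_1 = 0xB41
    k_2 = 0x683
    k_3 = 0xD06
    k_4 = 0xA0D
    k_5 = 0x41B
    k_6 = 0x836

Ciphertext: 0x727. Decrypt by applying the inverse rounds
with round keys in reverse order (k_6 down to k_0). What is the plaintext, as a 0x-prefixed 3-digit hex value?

s_0 = ciphertext = 0x727
s_1 = InvRound(s_0, k_6) = 0x0D8
s_2 = InvRound(s_1, k_5) = 0xD25
s_3 = InvRound(s_2, k_4) = 0x5C9
s_4 = InvRound(s_3, k_3) = 0x641
s_5 = InvRound(s_4, k_2) = 0x815
s_6 = InvRound(s_5, k_1) = 0x4A8
s_7 = InvRound(s_6, k_0) = 0x57E

0x57E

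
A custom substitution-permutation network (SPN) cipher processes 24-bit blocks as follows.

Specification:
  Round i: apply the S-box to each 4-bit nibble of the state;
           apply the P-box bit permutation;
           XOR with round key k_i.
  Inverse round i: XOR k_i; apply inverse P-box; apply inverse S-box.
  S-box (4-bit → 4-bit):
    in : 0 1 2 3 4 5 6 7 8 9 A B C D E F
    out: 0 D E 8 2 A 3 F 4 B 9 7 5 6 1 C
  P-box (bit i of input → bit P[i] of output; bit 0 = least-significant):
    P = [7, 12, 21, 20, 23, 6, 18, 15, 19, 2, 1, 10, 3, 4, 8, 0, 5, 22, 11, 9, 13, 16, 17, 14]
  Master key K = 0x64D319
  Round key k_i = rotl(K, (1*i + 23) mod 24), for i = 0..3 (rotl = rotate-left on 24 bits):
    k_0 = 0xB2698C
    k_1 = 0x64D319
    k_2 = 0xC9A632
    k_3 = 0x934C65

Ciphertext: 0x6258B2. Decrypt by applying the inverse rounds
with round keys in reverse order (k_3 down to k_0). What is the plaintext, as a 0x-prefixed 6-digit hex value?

0x5C2F71

s_0 = ciphertext = 0x6258B2
s_1 = InvRound(s_0, k_3) = 0x445267
s_2 = InvRound(s_1, k_2) = 0x905974
s_3 = InvRound(s_2, k_1) = 0x07A47F
s_4 = InvRound(s_3, k_0) = 0x5C2F71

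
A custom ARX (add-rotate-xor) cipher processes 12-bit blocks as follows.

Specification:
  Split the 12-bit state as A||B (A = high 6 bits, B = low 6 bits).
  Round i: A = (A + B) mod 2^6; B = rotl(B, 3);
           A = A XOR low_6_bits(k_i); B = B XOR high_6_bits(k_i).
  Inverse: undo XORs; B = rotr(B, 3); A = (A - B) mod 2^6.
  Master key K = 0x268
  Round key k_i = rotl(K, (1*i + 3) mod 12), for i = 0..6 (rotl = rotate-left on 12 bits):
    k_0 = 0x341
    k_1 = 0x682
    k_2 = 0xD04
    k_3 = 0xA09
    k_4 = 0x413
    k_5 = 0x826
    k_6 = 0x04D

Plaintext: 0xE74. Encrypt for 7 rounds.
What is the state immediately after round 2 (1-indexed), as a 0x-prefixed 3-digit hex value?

0x547

s_0 = plaintext = 0xE74
s_1 = Round(s_0, k_0) = 0xB2B
s_2 = Round(s_1, k_1) = 0x547
s_3 = Round(s_2, k_2) = 0x60C
s_4 = Round(s_3, k_3) = 0xB49
s_5 = Round(s_4, k_4) = 0x959
s_6 = Round(s_5, k_5) = 0x62B
s_7 = Round(s_6, k_6) = 0x39C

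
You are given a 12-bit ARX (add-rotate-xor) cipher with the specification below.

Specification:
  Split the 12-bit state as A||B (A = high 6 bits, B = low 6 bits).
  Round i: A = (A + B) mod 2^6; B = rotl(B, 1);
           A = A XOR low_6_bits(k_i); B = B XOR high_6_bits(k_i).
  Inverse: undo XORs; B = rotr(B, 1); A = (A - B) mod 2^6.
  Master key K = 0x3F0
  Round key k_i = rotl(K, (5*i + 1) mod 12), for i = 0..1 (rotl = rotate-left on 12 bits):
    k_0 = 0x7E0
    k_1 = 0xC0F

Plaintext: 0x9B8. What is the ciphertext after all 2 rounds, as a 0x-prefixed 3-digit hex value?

s_0 = plaintext = 0x9B8
s_1 = Round(s_0, k_0) = 0xFAE
s_2 = Round(s_1, k_1) = 0x8ED

0x8ED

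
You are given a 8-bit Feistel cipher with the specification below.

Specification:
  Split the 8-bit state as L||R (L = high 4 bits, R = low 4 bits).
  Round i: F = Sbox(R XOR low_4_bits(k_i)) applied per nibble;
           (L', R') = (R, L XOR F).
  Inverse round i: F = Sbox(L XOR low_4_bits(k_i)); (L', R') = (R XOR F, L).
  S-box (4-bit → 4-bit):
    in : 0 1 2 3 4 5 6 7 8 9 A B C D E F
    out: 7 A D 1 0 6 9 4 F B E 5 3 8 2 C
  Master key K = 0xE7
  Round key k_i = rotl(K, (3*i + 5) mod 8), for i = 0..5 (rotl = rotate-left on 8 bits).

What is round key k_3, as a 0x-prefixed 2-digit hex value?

0xF9

K = 0xE7
k_0 = rotl(K, (3*0+5) mod 8) = rotl(K, 5) = 0xFC
k_1 = rotl(K, (3*1+5) mod 8) = rotl(K, 0) = 0xE7
k_2 = rotl(K, (3*2+5) mod 8) = rotl(K, 3) = 0x3F
k_3 = rotl(K, (3*3+5) mod 8) = rotl(K, 6) = 0xF9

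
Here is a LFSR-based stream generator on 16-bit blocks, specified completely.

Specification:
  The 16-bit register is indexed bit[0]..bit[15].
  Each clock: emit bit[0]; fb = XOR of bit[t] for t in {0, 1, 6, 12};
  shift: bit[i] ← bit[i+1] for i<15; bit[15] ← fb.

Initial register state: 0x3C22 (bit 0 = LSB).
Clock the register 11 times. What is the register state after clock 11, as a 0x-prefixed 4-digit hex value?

reg_0 = 0x3C22
clock 1: out=0, reg = 0x1E11
clock 2: out=1, reg = 0x0F08
clock 3: out=0, reg = 0x0784
clock 4: out=0, reg = 0x03C2
clock 5: out=0, reg = 0x01E1
clock 6: out=1, reg = 0x00F0
clock 7: out=0, reg = 0x8078
clock 8: out=0, reg = 0xC03C
clock 9: out=0, reg = 0x601E
clock 10: out=0, reg = 0xB00F
clock 11: out=1, reg = 0xD807

0xD807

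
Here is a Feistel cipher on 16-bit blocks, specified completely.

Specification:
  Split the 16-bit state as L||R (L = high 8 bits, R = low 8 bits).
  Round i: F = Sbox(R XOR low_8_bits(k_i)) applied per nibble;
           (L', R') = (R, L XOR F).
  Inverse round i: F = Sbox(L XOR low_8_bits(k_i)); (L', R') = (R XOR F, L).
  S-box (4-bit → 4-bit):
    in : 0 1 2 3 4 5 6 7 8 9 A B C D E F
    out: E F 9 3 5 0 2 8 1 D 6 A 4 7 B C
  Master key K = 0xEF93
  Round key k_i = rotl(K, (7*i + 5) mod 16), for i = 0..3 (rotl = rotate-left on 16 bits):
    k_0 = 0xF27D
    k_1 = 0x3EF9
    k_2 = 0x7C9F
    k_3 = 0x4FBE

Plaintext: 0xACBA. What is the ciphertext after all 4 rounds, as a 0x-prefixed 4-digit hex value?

s_0 = plaintext = 0xACBA
s_1 = Round(s_0, k_0) = 0xBAE4
s_2 = Round(s_1, k_1) = 0xE44D
s_3 = Round(s_2, k_2) = 0x4D9D
s_4 = Round(s_3, k_3) = 0x9DDE

0x9DDE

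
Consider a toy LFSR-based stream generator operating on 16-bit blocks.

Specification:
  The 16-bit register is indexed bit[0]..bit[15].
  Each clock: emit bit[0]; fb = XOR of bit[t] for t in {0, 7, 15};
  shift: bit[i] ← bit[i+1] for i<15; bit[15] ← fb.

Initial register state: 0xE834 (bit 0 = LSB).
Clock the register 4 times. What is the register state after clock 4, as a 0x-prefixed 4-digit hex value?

0x3E83

reg_0 = 0xE834
clock 1: out=0, reg = 0xF41A
clock 2: out=0, reg = 0xFA0D
clock 3: out=1, reg = 0x7D06
clock 4: out=0, reg = 0x3E83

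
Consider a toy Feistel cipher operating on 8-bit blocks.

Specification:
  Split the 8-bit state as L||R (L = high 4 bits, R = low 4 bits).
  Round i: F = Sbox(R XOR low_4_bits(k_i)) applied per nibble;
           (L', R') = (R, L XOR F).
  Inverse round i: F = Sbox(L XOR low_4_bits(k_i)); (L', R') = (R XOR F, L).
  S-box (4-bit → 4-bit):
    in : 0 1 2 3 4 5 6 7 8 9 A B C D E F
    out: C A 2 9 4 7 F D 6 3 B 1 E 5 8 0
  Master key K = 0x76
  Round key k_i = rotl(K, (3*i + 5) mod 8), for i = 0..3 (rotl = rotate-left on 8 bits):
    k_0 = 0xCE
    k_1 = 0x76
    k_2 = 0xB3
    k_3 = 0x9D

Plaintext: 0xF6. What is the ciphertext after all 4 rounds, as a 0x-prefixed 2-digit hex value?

s_0 = plaintext = 0xF6
s_1 = Round(s_0, k_0) = 0x69
s_2 = Round(s_1, k_1) = 0x96
s_3 = Round(s_2, k_2) = 0x6E
s_4 = Round(s_3, k_3) = 0xEF

0xEF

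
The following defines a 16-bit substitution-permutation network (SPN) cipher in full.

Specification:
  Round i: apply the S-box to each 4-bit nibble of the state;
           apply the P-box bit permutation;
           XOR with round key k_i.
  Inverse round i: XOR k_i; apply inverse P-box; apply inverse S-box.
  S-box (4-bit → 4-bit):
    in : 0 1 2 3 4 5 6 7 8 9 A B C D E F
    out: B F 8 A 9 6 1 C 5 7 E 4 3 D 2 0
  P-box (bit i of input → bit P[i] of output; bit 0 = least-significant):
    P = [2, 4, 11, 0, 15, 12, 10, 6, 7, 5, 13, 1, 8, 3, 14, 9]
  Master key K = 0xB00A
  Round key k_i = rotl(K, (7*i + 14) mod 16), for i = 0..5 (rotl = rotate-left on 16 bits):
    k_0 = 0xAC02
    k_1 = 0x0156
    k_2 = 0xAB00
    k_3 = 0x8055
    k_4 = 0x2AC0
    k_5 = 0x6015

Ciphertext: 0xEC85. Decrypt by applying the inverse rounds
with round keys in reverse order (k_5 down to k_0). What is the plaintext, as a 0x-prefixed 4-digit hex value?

s_0 = ciphertext = 0xEC85
s_1 = InvRound(s_0, k_5) = 0xF685
s_2 = InvRound(s_1, k_4) = 0xBF1D
s_3 = InvRound(s_2, k_3) = 0x0BAB
s_4 = InvRound(s_3, k_2) = 0xE162
s_5 = InvRound(s_4, k_1) = 0xB56C
s_6 = InvRound(s_5, k_0) = 0xC338

0xC338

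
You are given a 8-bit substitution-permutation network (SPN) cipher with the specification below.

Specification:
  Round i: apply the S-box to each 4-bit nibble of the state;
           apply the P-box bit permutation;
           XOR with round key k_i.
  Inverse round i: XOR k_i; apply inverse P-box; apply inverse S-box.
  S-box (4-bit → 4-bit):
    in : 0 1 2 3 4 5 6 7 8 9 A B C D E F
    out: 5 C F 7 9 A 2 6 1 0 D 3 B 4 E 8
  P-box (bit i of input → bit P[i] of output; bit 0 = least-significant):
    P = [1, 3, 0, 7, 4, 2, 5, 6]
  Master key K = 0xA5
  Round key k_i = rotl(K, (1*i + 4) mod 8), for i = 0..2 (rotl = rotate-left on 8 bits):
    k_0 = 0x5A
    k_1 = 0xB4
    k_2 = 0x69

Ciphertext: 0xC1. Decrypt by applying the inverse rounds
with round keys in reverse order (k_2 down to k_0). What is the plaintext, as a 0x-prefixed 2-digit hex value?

0x50

s_0 = ciphertext = 0xC1
s_1 = InvRound(s_0, k_2) = 0xD5
s_2 = InvRound(s_1, k_1) = 0x1D
s_3 = InvRound(s_2, k_0) = 0x50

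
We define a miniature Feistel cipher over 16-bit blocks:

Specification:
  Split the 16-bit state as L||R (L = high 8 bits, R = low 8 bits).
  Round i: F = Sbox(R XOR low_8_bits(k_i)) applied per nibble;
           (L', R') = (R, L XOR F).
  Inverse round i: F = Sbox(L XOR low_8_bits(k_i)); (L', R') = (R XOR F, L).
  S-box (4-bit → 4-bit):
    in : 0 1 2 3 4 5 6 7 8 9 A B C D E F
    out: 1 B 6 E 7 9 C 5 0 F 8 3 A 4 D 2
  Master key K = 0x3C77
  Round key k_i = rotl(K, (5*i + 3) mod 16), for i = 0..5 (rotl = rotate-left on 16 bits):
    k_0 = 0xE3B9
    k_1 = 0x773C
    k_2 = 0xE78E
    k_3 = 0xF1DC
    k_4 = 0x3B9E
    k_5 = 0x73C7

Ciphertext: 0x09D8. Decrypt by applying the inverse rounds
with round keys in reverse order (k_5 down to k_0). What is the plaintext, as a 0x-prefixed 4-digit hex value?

s_0 = ciphertext = 0x09D8
s_1 = InvRound(s_0, k_5) = 0x7509
s_2 = InvRound(s_1, k_4) = 0xDA75
s_3 = InvRound(s_2, k_3) = 0x69DA
s_4 = InvRound(s_3, k_2) = 0x0F69
s_5 = InvRound(s_4, k_1) = 0x870F
s_6 = InvRound(s_5, k_0) = 0xE287

0xE287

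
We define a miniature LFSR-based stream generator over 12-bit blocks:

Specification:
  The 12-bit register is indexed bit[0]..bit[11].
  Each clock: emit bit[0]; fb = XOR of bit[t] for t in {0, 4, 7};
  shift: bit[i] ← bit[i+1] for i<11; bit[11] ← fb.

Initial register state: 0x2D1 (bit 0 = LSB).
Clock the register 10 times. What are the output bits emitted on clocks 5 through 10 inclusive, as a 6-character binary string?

101101

reg_0 = 0x2D1
clock 1: out=1, reg = 0x968
clock 2: out=0, reg = 0x4B4
clock 3: out=0, reg = 0x25A
clock 4: out=0, reg = 0x92D
clock 5: out=1, reg = 0xC96
clock 6: out=0, reg = 0x64B
clock 7: out=1, reg = 0xB25
clock 8: out=1, reg = 0xD92
clock 9: out=0, reg = 0x6C9
clock 10: out=1, reg = 0x364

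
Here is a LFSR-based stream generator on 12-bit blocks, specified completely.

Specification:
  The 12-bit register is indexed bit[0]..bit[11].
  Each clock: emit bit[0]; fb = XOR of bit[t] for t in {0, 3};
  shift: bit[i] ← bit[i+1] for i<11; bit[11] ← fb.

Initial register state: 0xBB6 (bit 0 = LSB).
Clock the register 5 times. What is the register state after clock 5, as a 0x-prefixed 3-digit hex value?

reg_0 = 0xBB6
clock 1: out=0, reg = 0x5DB
clock 2: out=1, reg = 0x2ED
clock 3: out=1, reg = 0x176
clock 4: out=0, reg = 0x0BB
clock 5: out=1, reg = 0x05D

0x05D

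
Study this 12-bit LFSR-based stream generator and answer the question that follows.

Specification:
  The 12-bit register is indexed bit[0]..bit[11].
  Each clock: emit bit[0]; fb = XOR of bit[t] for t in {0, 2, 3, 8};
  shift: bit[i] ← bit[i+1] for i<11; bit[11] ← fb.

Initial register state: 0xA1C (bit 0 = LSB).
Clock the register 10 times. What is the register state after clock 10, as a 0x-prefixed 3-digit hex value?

reg_0 = 0xA1C
clock 1: out=0, reg = 0x50E
clock 2: out=0, reg = 0xA87
clock 3: out=1, reg = 0x543
clock 4: out=1, reg = 0x2A1
clock 5: out=1, reg = 0x950
clock 6: out=0, reg = 0xCA8
clock 7: out=0, reg = 0xE54
clock 8: out=0, reg = 0xF2A
clock 9: out=0, reg = 0x795
clock 10: out=1, reg = 0xBCA

0xBCA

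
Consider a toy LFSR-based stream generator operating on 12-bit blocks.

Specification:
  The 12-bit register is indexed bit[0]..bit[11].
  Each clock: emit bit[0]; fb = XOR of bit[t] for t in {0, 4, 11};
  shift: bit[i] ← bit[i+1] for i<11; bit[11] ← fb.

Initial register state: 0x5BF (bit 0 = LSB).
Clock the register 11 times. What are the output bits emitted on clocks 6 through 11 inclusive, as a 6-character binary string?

reg_0 = 0x5BF
clock 1: out=1, reg = 0x2DF
clock 2: out=1, reg = 0x16F
clock 3: out=1, reg = 0x8B7
clock 4: out=1, reg = 0xC5B
clock 5: out=1, reg = 0xE2D
clock 6: out=1, reg = 0x716
clock 7: out=0, reg = 0xB8B
clock 8: out=1, reg = 0x5C5
clock 9: out=1, reg = 0xAE2
clock 10: out=0, reg = 0xD71
clock 11: out=1, reg = 0xEB8

101101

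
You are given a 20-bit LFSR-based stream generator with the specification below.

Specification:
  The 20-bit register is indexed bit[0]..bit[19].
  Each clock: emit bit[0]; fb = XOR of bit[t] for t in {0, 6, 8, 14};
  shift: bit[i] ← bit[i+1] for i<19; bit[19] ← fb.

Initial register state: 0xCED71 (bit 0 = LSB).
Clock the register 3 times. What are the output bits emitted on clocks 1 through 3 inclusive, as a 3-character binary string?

reg_0 = 0xCED71
clock 1: out=1, reg = 0x676B8
clock 2: out=0, reg = 0xB3B5C
clock 3: out=0, reg = 0x59DAE

100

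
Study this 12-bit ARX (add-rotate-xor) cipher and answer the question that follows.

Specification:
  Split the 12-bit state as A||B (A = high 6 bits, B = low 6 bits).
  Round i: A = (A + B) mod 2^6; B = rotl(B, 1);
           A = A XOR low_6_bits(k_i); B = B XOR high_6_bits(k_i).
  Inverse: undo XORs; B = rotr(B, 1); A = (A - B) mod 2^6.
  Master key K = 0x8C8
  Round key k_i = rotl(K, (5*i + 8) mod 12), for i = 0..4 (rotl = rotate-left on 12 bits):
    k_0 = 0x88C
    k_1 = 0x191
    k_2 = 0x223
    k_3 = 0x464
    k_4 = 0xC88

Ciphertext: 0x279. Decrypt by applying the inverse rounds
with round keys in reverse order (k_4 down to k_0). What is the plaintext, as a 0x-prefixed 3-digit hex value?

0x422

s_0 = ciphertext = 0x279
s_1 = InvRound(s_0, k_4) = 0x725
s_2 = InvRound(s_1, k_3) = 0x79A
s_3 = InvRound(s_2, k_2) = 0xD09
s_4 = InvRound(s_3, k_1) = 0xFA7
s_5 = InvRound(s_4, k_0) = 0x422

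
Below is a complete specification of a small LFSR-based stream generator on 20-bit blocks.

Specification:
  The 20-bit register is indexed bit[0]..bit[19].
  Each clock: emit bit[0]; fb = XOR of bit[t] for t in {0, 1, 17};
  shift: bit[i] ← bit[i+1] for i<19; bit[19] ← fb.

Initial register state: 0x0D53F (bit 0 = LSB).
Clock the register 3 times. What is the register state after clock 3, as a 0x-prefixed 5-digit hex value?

0x01AA7

reg_0 = 0x0D53F
clock 1: out=1, reg = 0x06A9F
clock 2: out=1, reg = 0x0354F
clock 3: out=1, reg = 0x01AA7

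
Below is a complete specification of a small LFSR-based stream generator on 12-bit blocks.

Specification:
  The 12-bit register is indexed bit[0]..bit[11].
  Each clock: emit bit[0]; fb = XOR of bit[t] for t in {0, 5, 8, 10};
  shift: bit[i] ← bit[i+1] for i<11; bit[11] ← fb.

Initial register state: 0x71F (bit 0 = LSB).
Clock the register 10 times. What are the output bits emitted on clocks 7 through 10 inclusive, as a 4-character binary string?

reg_0 = 0x71F
clock 1: out=1, reg = 0xB8F
clock 2: out=1, reg = 0x5C7
clock 3: out=1, reg = 0xAE3
clock 4: out=1, reg = 0x571
clock 5: out=1, reg = 0x2B8
clock 6: out=0, reg = 0x95C
clock 7: out=0, reg = 0xCAE
clock 8: out=0, reg = 0x657
clock 9: out=1, reg = 0x32B
clock 10: out=1, reg = 0x995

0011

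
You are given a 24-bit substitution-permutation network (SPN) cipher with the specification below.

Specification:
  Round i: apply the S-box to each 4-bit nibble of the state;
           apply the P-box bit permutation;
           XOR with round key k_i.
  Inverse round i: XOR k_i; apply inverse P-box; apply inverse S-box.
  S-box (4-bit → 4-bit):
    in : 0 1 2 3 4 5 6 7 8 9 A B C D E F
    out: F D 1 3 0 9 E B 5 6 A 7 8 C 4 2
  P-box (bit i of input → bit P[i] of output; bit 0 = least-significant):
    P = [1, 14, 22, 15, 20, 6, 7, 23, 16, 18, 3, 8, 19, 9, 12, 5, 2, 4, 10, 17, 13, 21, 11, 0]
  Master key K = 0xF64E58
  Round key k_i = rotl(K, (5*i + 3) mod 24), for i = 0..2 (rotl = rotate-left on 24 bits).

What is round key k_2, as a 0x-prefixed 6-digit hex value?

0xCB1EC9

K = 0xF64E58
k_0 = rotl(K, (5*0+3) mod 24) = rotl(K, 3) = 0xB272C7
k_1 = rotl(K, (5*1+3) mod 24) = rotl(K, 8) = 0x4E58F6
k_2 = rotl(K, (5*2+3) mod 24) = rotl(K, 13) = 0xCB1EC9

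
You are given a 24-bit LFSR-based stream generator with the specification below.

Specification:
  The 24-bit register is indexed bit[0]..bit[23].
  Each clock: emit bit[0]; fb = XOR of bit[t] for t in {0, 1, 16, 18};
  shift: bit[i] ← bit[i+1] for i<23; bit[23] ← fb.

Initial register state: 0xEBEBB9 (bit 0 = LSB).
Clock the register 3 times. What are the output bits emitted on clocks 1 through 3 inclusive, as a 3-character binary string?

100

reg_0 = 0xEBEBB9
clock 1: out=1, reg = 0x75F5DC
clock 2: out=0, reg = 0x3AFAEE
clock 3: out=0, reg = 0x9D7D77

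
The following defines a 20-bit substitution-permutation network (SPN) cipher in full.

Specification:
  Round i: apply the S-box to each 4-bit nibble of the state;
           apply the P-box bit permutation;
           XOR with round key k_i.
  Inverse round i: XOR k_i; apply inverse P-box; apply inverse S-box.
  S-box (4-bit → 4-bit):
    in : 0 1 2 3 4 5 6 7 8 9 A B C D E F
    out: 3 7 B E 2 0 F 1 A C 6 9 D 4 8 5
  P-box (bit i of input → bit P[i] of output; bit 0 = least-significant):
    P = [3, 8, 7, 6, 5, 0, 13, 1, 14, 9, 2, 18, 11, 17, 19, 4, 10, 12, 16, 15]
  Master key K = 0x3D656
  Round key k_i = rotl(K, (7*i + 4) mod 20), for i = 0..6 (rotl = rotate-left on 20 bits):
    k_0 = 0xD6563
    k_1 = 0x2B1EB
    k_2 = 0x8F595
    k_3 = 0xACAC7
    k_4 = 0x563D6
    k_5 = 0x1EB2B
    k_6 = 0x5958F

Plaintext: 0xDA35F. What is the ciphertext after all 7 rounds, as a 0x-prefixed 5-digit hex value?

0x691C5

s_0 = plaintext = 0xDA35F
s_1 = Round(s_0, k_0) = 0x267EF
s_2 = Round(s_1, k_1) = 0x86D71
s_3 = Round(s_2, k_2) = 0x26C29
s_4 = Round(s_3, k_3) = 0x41630
s_5 = Round(s_4, k_4) = 0xB18D9
s_6 = Round(s_5, k_5) = 0xF45EB
s_7 = Round(s_6, k_6) = 0x691C5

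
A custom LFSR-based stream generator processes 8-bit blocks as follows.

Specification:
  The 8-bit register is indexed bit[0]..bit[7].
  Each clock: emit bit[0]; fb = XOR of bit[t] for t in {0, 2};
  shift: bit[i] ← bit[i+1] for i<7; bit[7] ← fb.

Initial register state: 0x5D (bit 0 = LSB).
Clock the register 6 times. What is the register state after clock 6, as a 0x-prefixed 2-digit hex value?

reg_0 = 0x5D
clock 1: out=1, reg = 0x2E
clock 2: out=0, reg = 0x97
clock 3: out=1, reg = 0x4B
clock 4: out=1, reg = 0xA5
clock 5: out=1, reg = 0x52
clock 6: out=0, reg = 0x29

0x29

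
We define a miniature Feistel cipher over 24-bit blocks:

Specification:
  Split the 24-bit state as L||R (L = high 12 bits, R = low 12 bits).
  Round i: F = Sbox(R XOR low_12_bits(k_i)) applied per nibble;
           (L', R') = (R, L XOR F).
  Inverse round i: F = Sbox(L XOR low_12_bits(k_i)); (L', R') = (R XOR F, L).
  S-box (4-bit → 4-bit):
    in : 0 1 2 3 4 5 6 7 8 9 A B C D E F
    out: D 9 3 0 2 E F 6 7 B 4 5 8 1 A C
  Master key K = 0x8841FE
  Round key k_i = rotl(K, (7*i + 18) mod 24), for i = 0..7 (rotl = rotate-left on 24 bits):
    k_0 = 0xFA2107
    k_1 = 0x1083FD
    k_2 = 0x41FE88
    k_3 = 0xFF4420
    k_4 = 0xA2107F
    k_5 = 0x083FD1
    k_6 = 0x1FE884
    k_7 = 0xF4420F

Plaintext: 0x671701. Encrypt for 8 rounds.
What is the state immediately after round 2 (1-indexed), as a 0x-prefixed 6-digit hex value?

0x9AE3E1

s_0 = plaintext = 0x671701
s_1 = Round(s_0, k_0) = 0x7019AE
s_2 = Round(s_1, k_1) = 0x9AE3E1
s_3 = Round(s_2, k_2) = 0x3E1855
s_4 = Round(s_3, k_3) = 0x855B8F
s_5 = Round(s_4, k_4) = 0xB8FD98
s_6 = Round(s_5, k_5) = 0xD988A4
s_7 = Round(s_6, k_6) = 0x8A40A5
s_8 = Round(s_7, k_7) = 0x0A5BE0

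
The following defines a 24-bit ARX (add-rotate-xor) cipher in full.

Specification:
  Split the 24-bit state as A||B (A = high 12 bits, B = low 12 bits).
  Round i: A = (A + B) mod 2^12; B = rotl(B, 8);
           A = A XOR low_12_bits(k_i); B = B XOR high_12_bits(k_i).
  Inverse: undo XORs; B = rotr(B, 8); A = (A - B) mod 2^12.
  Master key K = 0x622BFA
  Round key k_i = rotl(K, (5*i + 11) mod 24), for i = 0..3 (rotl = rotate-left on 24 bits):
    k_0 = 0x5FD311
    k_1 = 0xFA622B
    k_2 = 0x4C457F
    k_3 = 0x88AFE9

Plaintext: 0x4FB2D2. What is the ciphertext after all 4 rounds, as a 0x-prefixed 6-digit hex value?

s_0 = plaintext = 0x4FB2D2
s_1 = Round(s_0, k_0) = 0x4DC7D0
s_2 = Round(s_1, k_1) = 0xE87FDB
s_3 = Round(s_2, k_2) = 0xB1DF39
s_4 = Round(s_3, k_3) = 0x5BF179

0x5BF179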